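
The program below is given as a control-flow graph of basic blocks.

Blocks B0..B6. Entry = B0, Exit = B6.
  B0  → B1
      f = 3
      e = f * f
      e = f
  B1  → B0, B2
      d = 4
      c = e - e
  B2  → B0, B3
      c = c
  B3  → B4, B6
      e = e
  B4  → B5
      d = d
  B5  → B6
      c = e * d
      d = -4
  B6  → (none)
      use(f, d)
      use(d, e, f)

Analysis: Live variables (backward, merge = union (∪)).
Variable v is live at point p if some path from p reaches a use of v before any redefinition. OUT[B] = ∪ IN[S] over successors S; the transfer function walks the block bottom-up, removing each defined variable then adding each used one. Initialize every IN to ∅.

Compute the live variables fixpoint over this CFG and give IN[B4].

Answer: {d, e, f}

Trace:
Converged values:
  B0:   IN={}   OUT={e, f}
  B1:   IN={e, f}   OUT={c, d, e, f}
  B2:   IN={c, d, e, f}   OUT={d, e, f}
  B3:   IN={d, e, f}   OUT={d, e, f}
  B4:   IN={d, e, f}   OUT={d, e, f}
  B5:   IN={d, e, f}   OUT={d, e, f}
  B6:   IN={d, e, f}   OUT={}

Merge at B4: OUT[B4] = IN[B5] = {d, e, f}
Applying B4's transfer function to that OUT value gives IN[B4] (row B4 above).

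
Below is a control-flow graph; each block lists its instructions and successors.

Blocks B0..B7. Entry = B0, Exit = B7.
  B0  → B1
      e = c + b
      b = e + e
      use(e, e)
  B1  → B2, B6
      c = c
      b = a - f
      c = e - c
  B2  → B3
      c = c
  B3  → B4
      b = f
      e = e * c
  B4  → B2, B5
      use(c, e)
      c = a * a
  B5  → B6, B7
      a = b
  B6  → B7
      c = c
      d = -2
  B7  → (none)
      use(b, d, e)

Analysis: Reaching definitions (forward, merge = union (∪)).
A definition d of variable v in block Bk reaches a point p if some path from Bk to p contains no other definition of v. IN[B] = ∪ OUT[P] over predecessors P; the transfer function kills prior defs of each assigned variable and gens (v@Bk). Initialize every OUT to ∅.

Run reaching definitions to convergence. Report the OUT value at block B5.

Per-block solution:
  B0:  IN={}  OUT={b@B0, e@B0}
  B1:  IN={b@B0, e@B0}  OUT={b@B1, c@B1, e@B0}
  B2:  IN={b@B1, b@B3, c@B1, c@B4, e@B0, e@B3}  OUT={b@B1, b@B3, c@B2, e@B0, e@B3}
  B3:  IN={b@B1, b@B3, c@B2, e@B0, e@B3}  OUT={b@B3, c@B2, e@B3}
  B4:  IN={b@B3, c@B2, e@B3}  OUT={b@B3, c@B4, e@B3}
  B5:  IN={b@B3, c@B4, e@B3}  OUT={a@B5, b@B3, c@B4, e@B3}
  B6:  IN={a@B5, b@B1, b@B3, c@B1, c@B4, e@B0, e@B3}  OUT={a@B5, b@B1, b@B3, c@B6, d@B6, e@B0, e@B3}
  B7:  IN={a@B5, b@B1, b@B3, c@B4, c@B6, d@B6, e@B0, e@B3}  OUT={a@B5, b@B1, b@B3, c@B4, c@B6, d@B6, e@B0, e@B3}

Merge at B5: IN[B5] = OUT[B4] = {b@B3, c@B4, e@B3}
Applying B5's transfer function to that IN value gives OUT[B5] (row B5 above).

Answer: {a@B5, b@B3, c@B4, e@B3}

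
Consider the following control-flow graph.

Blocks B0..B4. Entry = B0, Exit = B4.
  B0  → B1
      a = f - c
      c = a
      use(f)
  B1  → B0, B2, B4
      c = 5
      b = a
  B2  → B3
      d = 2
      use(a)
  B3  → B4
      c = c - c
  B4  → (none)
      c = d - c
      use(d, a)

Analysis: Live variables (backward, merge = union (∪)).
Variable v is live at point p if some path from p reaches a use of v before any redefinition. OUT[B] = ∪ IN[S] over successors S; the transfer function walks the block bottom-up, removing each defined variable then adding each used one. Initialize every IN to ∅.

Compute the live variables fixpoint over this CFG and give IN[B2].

Answer: {a, c}

Trace:
Per-block solution:
  B0:   IN={c, d, f}   OUT={a, d, f}
  B1:   IN={a, d, f}   OUT={a, c, d, f}
  B2:   IN={a, c}   OUT={a, c, d}
  B3:   IN={a, c, d}   OUT={a, c, d}
  B4:   IN={a, c, d}   OUT={}

Merge at B2: OUT[B2] = IN[B3] = {a, c, d}
Applying B2's transfer function to that OUT value gives IN[B2] (row B2 above).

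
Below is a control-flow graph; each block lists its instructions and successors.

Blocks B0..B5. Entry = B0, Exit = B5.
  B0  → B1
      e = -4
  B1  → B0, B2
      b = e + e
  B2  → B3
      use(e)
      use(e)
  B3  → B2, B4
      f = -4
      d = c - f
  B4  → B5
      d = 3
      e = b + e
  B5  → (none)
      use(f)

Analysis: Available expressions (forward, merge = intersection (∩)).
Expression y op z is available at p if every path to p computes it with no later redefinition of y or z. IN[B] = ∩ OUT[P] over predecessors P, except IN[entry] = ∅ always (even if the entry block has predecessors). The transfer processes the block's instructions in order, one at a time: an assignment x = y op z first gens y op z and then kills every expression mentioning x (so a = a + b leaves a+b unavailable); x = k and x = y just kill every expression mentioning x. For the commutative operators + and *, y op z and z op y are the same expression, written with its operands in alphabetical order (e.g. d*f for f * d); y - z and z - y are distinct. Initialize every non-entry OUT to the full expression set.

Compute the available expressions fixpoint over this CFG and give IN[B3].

Answer: {e+e}

Derivation:
Converged values:
  B0:   IN={}   OUT={}
  B1:   IN={}   OUT={e+e}
  B2:   IN={e+e}   OUT={e+e}
  B3:   IN={e+e}   OUT={c-f, e+e}
  B4:   IN={c-f, e+e}   OUT={c-f}
  B5:   IN={c-f}   OUT={c-f}

Merge at B3: IN[B3] = OUT[B2] = {e+e}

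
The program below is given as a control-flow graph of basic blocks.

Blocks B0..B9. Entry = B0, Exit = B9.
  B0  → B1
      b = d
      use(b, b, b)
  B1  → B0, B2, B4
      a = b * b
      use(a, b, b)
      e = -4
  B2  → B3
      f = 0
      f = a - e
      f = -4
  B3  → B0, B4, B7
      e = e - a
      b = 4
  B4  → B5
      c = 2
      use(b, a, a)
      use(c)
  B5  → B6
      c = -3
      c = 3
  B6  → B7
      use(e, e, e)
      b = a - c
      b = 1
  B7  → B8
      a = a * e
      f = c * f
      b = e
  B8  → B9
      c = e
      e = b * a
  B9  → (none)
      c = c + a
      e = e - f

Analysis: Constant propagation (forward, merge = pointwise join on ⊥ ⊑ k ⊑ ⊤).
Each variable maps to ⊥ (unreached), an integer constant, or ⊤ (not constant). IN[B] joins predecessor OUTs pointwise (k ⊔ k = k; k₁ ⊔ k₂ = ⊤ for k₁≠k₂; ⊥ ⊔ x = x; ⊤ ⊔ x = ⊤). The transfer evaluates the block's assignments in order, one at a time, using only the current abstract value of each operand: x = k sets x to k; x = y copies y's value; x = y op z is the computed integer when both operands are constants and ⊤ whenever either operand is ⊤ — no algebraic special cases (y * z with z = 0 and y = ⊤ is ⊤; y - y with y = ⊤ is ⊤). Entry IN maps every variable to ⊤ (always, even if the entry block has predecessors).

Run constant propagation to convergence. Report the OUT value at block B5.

Per-block solution:
  B0:   IN=(all ⊤)   OUT=(all ⊤)
  B1:   IN=(all ⊤)   OUT={e:-4; rest ⊤}
  B2:   IN={e:-4; rest ⊤}   OUT={e:-4, f:-4; rest ⊤}
  B3:   IN={e:-4, f:-4; rest ⊤}   OUT={b:4, f:-4; rest ⊤}
  B4:   IN=(all ⊤)   OUT={c:2; rest ⊤}
  B5:   IN={c:2; rest ⊤}   OUT={c:3; rest ⊤}
  B6:   IN={c:3; rest ⊤}   OUT={b:1, c:3; rest ⊤}
  B7:   IN=(all ⊤)   OUT=(all ⊤)
  B8:   IN=(all ⊤)   OUT=(all ⊤)
  B9:   IN=(all ⊤)   OUT=(all ⊤)

Merge at B5: IN[B5] = OUT[B4] = {a: ⊤, b: ⊤, c: 2, d: ⊤, e: ⊤, f: ⊤}
Applying B5's transfer function to that IN value gives OUT[B5] (row B5 above).

Answer: {a: ⊤, b: ⊤, c: 3, d: ⊤, e: ⊤, f: ⊤}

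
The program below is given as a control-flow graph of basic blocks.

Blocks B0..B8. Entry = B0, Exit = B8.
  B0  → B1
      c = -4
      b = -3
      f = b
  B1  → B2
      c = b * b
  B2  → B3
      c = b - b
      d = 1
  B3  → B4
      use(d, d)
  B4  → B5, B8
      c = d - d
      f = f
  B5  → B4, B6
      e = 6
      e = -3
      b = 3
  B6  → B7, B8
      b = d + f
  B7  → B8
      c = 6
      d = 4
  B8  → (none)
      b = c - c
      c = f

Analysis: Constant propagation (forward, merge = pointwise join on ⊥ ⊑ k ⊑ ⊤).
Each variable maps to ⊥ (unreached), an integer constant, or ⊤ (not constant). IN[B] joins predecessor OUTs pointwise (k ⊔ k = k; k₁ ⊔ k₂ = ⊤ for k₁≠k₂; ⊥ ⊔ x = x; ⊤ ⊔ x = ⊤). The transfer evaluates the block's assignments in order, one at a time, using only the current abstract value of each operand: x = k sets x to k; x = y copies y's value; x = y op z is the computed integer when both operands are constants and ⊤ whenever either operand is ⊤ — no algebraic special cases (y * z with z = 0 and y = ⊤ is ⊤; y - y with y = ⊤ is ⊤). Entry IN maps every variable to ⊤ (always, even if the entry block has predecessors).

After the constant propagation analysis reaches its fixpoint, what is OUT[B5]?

Fixpoint table:
  B0: | IN=(all ⊤) | OUT={b:-3, c:-4, f:-3; rest ⊤}
  B1: | IN={b:-3, c:-4, f:-3; rest ⊤} | OUT={b:-3, c:9, f:-3; rest ⊤}
  B2: | IN={b:-3, c:9, f:-3; rest ⊤} | OUT={b:-3, c:0, d:1, f:-3; rest ⊤}
  B3: | IN={b:-3, c:0, d:1, f:-3; rest ⊤} | OUT={b:-3, c:0, d:1, f:-3; rest ⊤}
  B4: | IN={c:0, d:1, f:-3; rest ⊤} | OUT={c:0, d:1, f:-3; rest ⊤}
  B5: | IN={c:0, d:1, f:-3; rest ⊤} | OUT={b:3, c:0, d:1, e:-3, f:-3; rest ⊤}
  B6: | IN={b:3, c:0, d:1, e:-3, f:-3; rest ⊤} | OUT={b:-2, c:0, d:1, e:-3, f:-3; rest ⊤}
  B7: | IN={b:-2, c:0, d:1, e:-3, f:-3; rest ⊤} | OUT={b:-2, c:6, d:4, e:-3, f:-3; rest ⊤}
  B8: | IN={f:-3; rest ⊤} | OUT={c:-3, f:-3; rest ⊤}

Merge at B5: IN[B5] = OUT[B4] = {a: ⊤, b: ⊤, c: 0, d: 1, e: ⊤, f: -3}
Applying B5's transfer function to that IN value gives OUT[B5] (row B5 above).

Answer: {a: ⊤, b: 3, c: 0, d: 1, e: -3, f: -3}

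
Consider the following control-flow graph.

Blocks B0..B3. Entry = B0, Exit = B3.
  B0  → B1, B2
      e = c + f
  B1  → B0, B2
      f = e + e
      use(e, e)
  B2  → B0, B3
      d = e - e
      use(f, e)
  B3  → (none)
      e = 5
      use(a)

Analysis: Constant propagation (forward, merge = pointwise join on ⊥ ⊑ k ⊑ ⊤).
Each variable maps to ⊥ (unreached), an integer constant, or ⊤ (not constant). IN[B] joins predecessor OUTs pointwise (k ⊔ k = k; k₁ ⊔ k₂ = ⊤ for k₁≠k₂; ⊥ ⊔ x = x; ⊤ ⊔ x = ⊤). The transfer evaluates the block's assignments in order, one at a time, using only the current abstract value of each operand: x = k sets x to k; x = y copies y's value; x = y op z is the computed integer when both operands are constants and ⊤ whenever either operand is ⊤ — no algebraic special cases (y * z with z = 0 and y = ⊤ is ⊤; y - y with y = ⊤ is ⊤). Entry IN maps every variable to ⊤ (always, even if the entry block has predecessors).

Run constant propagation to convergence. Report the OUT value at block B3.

Converged values:
  B0: | IN=(all ⊤) | OUT=(all ⊤)
  B1: | IN=(all ⊤) | OUT=(all ⊤)
  B2: | IN=(all ⊤) | OUT=(all ⊤)
  B3: | IN=(all ⊤) | OUT={e:5; rest ⊤}

Merge at B3: IN[B3] = OUT[B2] = {a: ⊤, b: ⊤, c: ⊤, d: ⊤, e: ⊤, f: ⊤}
Applying B3's transfer function to that IN value gives OUT[B3] (row B3 above).

Answer: {a: ⊤, b: ⊤, c: ⊤, d: ⊤, e: 5, f: ⊤}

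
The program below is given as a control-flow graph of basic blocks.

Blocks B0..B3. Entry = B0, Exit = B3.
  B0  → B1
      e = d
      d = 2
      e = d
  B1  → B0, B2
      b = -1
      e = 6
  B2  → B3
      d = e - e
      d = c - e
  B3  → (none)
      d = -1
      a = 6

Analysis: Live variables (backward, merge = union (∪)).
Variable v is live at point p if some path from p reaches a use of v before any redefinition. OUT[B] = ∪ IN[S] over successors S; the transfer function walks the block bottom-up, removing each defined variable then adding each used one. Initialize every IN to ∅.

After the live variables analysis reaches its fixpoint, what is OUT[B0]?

Answer: {c, d}

Working:
Per-block solution:
  B0: | IN={c, d} | OUT={c, d}
  B1: | IN={c, d} | OUT={c, d, e}
  B2: | IN={c, e} | OUT={}
  B3: | IN={} | OUT={}

Merge at B0: OUT[B0] = IN[B1] = {c, d}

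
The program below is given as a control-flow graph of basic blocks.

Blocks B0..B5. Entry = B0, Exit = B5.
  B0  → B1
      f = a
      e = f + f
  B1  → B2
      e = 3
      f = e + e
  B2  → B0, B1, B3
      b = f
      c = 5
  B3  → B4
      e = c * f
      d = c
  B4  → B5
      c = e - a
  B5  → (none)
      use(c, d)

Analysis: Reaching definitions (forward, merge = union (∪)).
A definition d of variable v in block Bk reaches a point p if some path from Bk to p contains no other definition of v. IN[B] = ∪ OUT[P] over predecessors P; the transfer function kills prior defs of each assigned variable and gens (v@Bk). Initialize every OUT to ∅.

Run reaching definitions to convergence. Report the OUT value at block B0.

Answer: {b@B2, c@B2, e@B0, f@B0}

Working:
Converged values:
  B0:   IN={b@B2, c@B2, e@B1, f@B1}   OUT={b@B2, c@B2, e@B0, f@B0}
  B1:   IN={b@B2, c@B2, e@B0, e@B1, f@B0, f@B1}   OUT={b@B2, c@B2, e@B1, f@B1}
  B2:   IN={b@B2, c@B2, e@B1, f@B1}   OUT={b@B2, c@B2, e@B1, f@B1}
  B3:   IN={b@B2, c@B2, e@B1, f@B1}   OUT={b@B2, c@B2, d@B3, e@B3, f@B1}
  B4:   IN={b@B2, c@B2, d@B3, e@B3, f@B1}   OUT={b@B2, c@B4, d@B3, e@B3, f@B1}
  B5:   IN={b@B2, c@B4, d@B3, e@B3, f@B1}   OUT={b@B2, c@B4, d@B3, e@B3, f@B1}

Merge at B0 (entry node, so the boundary value {} is joined with the incoming edge(s)): IN[B0] = {} ⊔ OUT[B2] = {b@B2, c@B2, e@B1, f@B1}
Applying B0's transfer function to that IN value gives OUT[B0] (row B0 above).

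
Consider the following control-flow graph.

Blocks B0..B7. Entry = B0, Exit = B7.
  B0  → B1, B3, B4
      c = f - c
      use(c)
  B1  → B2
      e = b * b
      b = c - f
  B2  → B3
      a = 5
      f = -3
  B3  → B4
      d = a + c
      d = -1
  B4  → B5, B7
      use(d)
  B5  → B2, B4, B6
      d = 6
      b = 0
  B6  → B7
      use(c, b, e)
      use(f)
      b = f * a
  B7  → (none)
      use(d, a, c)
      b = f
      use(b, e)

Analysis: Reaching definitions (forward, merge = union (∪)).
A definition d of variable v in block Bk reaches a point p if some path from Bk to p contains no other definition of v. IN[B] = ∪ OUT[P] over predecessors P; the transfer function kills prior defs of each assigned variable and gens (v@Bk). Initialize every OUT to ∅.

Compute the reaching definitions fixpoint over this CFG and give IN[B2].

Per-block solution:
  B0:   IN={}   OUT={c@B0}
  B1:   IN={c@B0}   OUT={b@B1, c@B0, e@B1}
  B2:   IN={a@B2, b@B1, b@B5, c@B0, d@B5, e@B1, f@B2}   OUT={a@B2, b@B1, b@B5, c@B0, d@B5, e@B1, f@B2}
  B3:   IN={a@B2, b@B1, b@B5, c@B0, d@B5, e@B1, f@B2}   OUT={a@B2, b@B1, b@B5, c@B0, d@B3, e@B1, f@B2}
  B4:   IN={a@B2, b@B1, b@B5, c@B0, d@B3, d@B5, e@B1, f@B2}   OUT={a@B2, b@B1, b@B5, c@B0, d@B3, d@B5, e@B1, f@B2}
  B5:   IN={a@B2, b@B1, b@B5, c@B0, d@B3, d@B5, e@B1, f@B2}   OUT={a@B2, b@B5, c@B0, d@B5, e@B1, f@B2}
  B6:   IN={a@B2, b@B5, c@B0, d@B5, e@B1, f@B2}   OUT={a@B2, b@B6, c@B0, d@B5, e@B1, f@B2}
  B7:   IN={a@B2, b@B1, b@B5, b@B6, c@B0, d@B3, d@B5, e@B1, f@B2}   OUT={a@B2, b@B7, c@B0, d@B3, d@B5, e@B1, f@B2}

Merge at B2: IN[B2] = OUT[B1] ⊔ OUT[B5] = {a@B2, b@B1, b@B5, c@B0, d@B5, e@B1, f@B2}

Answer: {a@B2, b@B1, b@B5, c@B0, d@B5, e@B1, f@B2}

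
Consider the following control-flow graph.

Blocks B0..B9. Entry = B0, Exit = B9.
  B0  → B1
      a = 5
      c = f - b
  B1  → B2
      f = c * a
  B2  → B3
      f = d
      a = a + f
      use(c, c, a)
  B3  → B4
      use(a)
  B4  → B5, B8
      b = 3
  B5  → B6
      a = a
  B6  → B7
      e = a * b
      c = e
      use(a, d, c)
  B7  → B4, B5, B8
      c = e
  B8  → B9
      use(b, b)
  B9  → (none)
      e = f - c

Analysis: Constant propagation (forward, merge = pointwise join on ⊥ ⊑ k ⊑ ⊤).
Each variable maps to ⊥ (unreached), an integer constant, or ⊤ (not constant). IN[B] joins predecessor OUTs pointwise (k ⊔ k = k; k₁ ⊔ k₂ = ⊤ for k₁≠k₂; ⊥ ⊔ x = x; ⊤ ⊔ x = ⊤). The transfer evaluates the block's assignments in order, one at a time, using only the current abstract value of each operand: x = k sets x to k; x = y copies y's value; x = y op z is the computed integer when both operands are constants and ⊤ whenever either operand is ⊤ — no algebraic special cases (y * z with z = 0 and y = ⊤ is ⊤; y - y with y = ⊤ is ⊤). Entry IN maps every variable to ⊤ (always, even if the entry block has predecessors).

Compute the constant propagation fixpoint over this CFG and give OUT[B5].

Answer: {a: ⊤, b: 3, c: ⊤, d: ⊤, e: ⊤, f: ⊤}

Trace:
Converged values:
  B0: | IN=(all ⊤) | OUT={a:5; rest ⊤}
  B1: | IN={a:5; rest ⊤} | OUT={a:5; rest ⊤}
  B2: | IN={a:5; rest ⊤} | OUT=(all ⊤)
  B3: | IN=(all ⊤) | OUT=(all ⊤)
  B4: | IN=(all ⊤) | OUT={b:3; rest ⊤}
  B5: | IN={b:3; rest ⊤} | OUT={b:3; rest ⊤}
  B6: | IN={b:3; rest ⊤} | OUT={b:3; rest ⊤}
  B7: | IN={b:3; rest ⊤} | OUT={b:3; rest ⊤}
  B8: | IN={b:3; rest ⊤} | OUT={b:3; rest ⊤}
  B9: | IN={b:3; rest ⊤} | OUT={b:3; rest ⊤}

Merge at B5: IN[B5] = OUT[B4] ⊔ OUT[B7] = {a: ⊤, b: 3, c: ⊤, d: ⊤, e: ⊤, f: ⊤}
Applying B5's transfer function to that IN value gives OUT[B5] (row B5 above).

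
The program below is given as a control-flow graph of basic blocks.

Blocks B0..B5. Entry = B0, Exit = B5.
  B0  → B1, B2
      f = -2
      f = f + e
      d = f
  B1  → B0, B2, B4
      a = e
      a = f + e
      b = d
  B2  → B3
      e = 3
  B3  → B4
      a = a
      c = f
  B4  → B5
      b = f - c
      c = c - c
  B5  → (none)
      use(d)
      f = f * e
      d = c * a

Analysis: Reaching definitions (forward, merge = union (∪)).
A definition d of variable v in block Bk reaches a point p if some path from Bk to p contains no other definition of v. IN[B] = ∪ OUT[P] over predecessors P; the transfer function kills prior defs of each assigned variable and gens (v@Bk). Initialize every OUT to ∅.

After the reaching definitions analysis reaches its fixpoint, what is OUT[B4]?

Fixpoint table:
  B0: | IN={a@B1, b@B1, d@B0, f@B0} | OUT={a@B1, b@B1, d@B0, f@B0}
  B1: | IN={a@B1, b@B1, d@B0, f@B0} | OUT={a@B1, b@B1, d@B0, f@B0}
  B2: | IN={a@B1, b@B1, d@B0, f@B0} | OUT={a@B1, b@B1, d@B0, e@B2, f@B0}
  B3: | IN={a@B1, b@B1, d@B0, e@B2, f@B0} | OUT={a@B3, b@B1, c@B3, d@B0, e@B2, f@B0}
  B4: | IN={a@B1, a@B3, b@B1, c@B3, d@B0, e@B2, f@B0} | OUT={a@B1, a@B3, b@B4, c@B4, d@B0, e@B2, f@B0}
  B5: | IN={a@B1, a@B3, b@B4, c@B4, d@B0, e@B2, f@B0} | OUT={a@B1, a@B3, b@B4, c@B4, d@B5, e@B2, f@B5}

Merge at B4: IN[B4] = OUT[B1] ⊔ OUT[B3] = {a@B1, a@B3, b@B1, c@B3, d@B0, e@B2, f@B0}
Applying B4's transfer function to that IN value gives OUT[B4] (row B4 above).

Answer: {a@B1, a@B3, b@B4, c@B4, d@B0, e@B2, f@B0}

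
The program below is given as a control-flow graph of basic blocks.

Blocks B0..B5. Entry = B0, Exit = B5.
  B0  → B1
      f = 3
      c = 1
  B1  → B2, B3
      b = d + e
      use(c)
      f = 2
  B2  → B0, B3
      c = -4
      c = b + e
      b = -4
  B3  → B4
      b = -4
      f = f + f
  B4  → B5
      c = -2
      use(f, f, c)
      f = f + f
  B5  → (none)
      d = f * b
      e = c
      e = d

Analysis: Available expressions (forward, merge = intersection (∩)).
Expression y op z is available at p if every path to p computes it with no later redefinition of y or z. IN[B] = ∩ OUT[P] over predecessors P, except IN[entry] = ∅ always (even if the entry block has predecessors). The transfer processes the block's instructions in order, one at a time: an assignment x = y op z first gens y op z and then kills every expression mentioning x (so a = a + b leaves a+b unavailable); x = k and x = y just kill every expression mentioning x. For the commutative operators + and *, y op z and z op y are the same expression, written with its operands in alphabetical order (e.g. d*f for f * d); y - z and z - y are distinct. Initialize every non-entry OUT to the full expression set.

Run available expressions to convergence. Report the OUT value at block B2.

Per-block solution:
  B0: | IN={} | OUT={}
  B1: | IN={} | OUT={d+e}
  B2: | IN={d+e} | OUT={d+e}
  B3: | IN={d+e} | OUT={d+e}
  B4: | IN={d+e} | OUT={d+e}
  B5: | IN={d+e} | OUT={b*f}

Merge at B2: IN[B2] = OUT[B1] = {d+e}
Applying B2's transfer function to that IN value gives OUT[B2] (row B2 above).

Answer: {d+e}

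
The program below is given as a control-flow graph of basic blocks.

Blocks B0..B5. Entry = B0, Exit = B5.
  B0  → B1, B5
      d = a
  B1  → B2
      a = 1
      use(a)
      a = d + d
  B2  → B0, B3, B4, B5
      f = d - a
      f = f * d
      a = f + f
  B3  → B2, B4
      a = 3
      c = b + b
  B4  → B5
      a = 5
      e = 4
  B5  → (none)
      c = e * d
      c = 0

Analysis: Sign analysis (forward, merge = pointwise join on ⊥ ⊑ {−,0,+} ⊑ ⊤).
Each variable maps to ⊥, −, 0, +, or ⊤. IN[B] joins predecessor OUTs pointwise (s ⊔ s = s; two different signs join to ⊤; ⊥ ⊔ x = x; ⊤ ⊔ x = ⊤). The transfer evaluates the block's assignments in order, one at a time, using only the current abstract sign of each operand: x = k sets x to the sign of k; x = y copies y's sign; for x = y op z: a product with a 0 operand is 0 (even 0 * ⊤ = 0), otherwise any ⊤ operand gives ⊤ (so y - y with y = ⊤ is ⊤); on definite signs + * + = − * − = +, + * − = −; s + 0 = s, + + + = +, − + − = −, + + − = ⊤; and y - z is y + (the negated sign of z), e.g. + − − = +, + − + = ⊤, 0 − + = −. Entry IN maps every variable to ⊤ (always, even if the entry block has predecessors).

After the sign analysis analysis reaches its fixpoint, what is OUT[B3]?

Answer: {a: +, b: ⊤, c: ⊤, d: ⊤, e: ⊤, f: ⊤}

Trace:
Converged values:
  B0: | IN=(all ⊤) | OUT=(all ⊤)
  B1: | IN=(all ⊤) | OUT=(all ⊤)
  B2: | IN=(all ⊤) | OUT=(all ⊤)
  B3: | IN=(all ⊤) | OUT={a:+; rest ⊤}
  B4: | IN=(all ⊤) | OUT={a:+, e:+; rest ⊤}
  B5: | IN=(all ⊤) | OUT={c:0; rest ⊤}

Merge at B3: IN[B3] = OUT[B2] = {a: ⊤, b: ⊤, c: ⊤, d: ⊤, e: ⊤, f: ⊤}
Applying B3's transfer function to that IN value gives OUT[B3] (row B3 above).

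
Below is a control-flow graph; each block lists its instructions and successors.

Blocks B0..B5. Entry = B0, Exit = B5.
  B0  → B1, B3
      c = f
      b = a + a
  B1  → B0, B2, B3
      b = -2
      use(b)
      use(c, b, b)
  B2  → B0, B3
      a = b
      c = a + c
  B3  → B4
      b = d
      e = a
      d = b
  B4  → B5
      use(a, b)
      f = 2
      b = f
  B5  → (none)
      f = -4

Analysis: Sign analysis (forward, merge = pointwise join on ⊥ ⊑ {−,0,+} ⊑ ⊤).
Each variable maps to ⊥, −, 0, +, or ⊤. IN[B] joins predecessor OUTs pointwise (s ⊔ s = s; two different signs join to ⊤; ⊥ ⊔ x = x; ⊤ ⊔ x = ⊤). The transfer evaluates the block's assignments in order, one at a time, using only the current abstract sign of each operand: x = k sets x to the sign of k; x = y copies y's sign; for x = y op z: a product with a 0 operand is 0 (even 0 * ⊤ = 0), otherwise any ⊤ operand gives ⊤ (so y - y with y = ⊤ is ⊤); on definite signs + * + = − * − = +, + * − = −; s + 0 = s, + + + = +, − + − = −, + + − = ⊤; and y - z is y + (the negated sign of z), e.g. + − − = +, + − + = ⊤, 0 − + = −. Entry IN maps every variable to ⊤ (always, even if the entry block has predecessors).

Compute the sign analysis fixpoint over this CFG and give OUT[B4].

Converged values:
  B0:  IN=(all ⊤)  OUT=(all ⊤)
  B1:  IN=(all ⊤)  OUT={b:-; rest ⊤}
  B2:  IN={b:-; rest ⊤}  OUT={a:-, b:-; rest ⊤}
  B3:  IN=(all ⊤)  OUT=(all ⊤)
  B4:  IN=(all ⊤)  OUT={b:+, f:+; rest ⊤}
  B5:  IN={b:+, f:+; rest ⊤}  OUT={b:+, f:-; rest ⊤}

Merge at B4: IN[B4] = OUT[B3] = {a: ⊤, b: ⊤, c: ⊤, d: ⊤, e: ⊤, f: ⊤}
Applying B4's transfer function to that IN value gives OUT[B4] (row B4 above).

Answer: {a: ⊤, b: +, c: ⊤, d: ⊤, e: ⊤, f: +}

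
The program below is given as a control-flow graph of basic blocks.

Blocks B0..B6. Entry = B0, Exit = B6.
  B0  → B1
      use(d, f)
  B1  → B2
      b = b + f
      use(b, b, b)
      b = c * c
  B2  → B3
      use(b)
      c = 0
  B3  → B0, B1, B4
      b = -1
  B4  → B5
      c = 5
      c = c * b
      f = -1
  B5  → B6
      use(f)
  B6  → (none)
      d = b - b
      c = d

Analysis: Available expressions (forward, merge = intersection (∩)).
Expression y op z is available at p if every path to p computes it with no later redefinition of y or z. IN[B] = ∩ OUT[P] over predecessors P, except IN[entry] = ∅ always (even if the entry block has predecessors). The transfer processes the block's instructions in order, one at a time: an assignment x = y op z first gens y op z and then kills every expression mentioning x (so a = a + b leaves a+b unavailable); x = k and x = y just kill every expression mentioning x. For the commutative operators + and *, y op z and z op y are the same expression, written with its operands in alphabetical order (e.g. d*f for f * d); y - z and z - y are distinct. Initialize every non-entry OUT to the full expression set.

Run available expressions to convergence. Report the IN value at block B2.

Answer: {c*c}

Trace:
Converged values:
  B0: | IN={} | OUT={}
  B1: | IN={} | OUT={c*c}
  B2: | IN={c*c} | OUT={}
  B3: | IN={} | OUT={}
  B4: | IN={} | OUT={}
  B5: | IN={} | OUT={}
  B6: | IN={} | OUT={b-b}

Merge at B2: IN[B2] = OUT[B1] = {c*c}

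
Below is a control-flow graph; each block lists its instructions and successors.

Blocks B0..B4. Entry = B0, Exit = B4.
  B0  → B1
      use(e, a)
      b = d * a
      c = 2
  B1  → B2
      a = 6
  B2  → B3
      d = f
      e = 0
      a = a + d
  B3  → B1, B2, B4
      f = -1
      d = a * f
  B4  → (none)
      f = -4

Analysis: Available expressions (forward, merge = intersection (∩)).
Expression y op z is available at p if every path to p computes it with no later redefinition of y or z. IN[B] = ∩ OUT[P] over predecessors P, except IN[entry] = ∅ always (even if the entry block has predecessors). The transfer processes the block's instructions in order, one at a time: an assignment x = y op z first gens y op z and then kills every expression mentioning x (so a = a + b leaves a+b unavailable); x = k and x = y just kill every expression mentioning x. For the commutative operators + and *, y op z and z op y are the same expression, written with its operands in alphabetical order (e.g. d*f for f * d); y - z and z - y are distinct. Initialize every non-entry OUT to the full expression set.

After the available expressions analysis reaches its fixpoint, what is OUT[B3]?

Answer: {a*f}

Derivation:
Converged values:
  B0:   IN={}   OUT={a*d}
  B1:   IN={}   OUT={}
  B2:   IN={}   OUT={}
  B3:   IN={}   OUT={a*f}
  B4:   IN={a*f}   OUT={}

Merge at B3: IN[B3] = OUT[B2] = {}
Applying B3's transfer function to that IN value gives OUT[B3] (row B3 above).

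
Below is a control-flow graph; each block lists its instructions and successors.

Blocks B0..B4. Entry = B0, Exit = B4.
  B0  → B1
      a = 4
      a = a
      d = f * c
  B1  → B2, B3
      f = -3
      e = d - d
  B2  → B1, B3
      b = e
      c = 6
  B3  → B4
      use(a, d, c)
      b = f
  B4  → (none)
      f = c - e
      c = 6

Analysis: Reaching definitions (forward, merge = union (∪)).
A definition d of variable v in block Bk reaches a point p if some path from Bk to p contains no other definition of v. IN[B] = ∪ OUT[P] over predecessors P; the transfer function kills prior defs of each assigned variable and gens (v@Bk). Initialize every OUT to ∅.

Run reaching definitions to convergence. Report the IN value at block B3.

Per-block solution:
  B0:   IN={}   OUT={a@B0, d@B0}
  B1:   IN={a@B0, b@B2, c@B2, d@B0, e@B1, f@B1}   OUT={a@B0, b@B2, c@B2, d@B0, e@B1, f@B1}
  B2:   IN={a@B0, b@B2, c@B2, d@B0, e@B1, f@B1}   OUT={a@B0, b@B2, c@B2, d@B0, e@B1, f@B1}
  B3:   IN={a@B0, b@B2, c@B2, d@B0, e@B1, f@B1}   OUT={a@B0, b@B3, c@B2, d@B0, e@B1, f@B1}
  B4:   IN={a@B0, b@B3, c@B2, d@B0, e@B1, f@B1}   OUT={a@B0, b@B3, c@B4, d@B0, e@B1, f@B4}

Merge at B3: IN[B3] = OUT[B1] ⊔ OUT[B2] = {a@B0, b@B2, c@B2, d@B0, e@B1, f@B1}

Answer: {a@B0, b@B2, c@B2, d@B0, e@B1, f@B1}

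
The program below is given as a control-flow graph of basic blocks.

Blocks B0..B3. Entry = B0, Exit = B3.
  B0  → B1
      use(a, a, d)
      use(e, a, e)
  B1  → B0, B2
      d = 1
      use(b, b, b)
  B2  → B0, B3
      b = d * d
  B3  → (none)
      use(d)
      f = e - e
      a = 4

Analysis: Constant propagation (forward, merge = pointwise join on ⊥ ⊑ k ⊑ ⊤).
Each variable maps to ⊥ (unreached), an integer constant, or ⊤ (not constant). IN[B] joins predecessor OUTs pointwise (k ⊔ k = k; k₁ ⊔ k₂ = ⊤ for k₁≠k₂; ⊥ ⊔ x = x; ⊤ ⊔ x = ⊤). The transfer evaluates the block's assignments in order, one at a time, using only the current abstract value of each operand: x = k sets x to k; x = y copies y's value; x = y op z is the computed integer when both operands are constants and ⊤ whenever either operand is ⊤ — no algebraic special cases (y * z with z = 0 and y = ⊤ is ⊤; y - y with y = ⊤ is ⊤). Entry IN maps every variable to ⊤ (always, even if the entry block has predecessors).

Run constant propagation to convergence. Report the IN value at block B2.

Answer: {a: ⊤, b: ⊤, c: ⊤, d: 1, e: ⊤, f: ⊤}

Derivation:
Converged values:
  B0:   IN=(all ⊤)   OUT=(all ⊤)
  B1:   IN=(all ⊤)   OUT={d:1; rest ⊤}
  B2:   IN={d:1; rest ⊤}   OUT={b:1, d:1; rest ⊤}
  B3:   IN={b:1, d:1; rest ⊤}   OUT={a:4, b:1, d:1; rest ⊤}

Merge at B2: IN[B2] = OUT[B1] = {a: ⊤, b: ⊤, c: ⊤, d: 1, e: ⊤, f: ⊤}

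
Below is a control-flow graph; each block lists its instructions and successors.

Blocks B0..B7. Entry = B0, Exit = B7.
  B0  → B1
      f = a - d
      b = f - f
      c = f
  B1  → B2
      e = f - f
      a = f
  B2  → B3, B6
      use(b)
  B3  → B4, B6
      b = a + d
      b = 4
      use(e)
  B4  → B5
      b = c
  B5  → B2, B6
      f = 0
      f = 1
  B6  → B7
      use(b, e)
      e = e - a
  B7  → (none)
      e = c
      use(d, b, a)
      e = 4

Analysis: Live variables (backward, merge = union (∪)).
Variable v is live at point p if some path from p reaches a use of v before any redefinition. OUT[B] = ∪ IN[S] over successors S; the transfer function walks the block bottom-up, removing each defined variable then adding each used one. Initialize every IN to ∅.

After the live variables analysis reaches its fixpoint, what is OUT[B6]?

Answer: {a, b, c, d}

Trace:
Converged values:
  B0:  IN={a, d}  OUT={b, c, d, f}
  B1:  IN={b, c, d, f}  OUT={a, b, c, d, e}
  B2:  IN={a, b, c, d, e}  OUT={a, b, c, d, e}
  B3:  IN={a, c, d, e}  OUT={a, b, c, d, e}
  B4:  IN={a, c, d, e}  OUT={a, b, c, d, e}
  B5:  IN={a, b, c, d, e}  OUT={a, b, c, d, e}
  B6:  IN={a, b, c, d, e}  OUT={a, b, c, d}
  B7:  IN={a, b, c, d}  OUT={}

Merge at B6: OUT[B6] = IN[B7] = {a, b, c, d}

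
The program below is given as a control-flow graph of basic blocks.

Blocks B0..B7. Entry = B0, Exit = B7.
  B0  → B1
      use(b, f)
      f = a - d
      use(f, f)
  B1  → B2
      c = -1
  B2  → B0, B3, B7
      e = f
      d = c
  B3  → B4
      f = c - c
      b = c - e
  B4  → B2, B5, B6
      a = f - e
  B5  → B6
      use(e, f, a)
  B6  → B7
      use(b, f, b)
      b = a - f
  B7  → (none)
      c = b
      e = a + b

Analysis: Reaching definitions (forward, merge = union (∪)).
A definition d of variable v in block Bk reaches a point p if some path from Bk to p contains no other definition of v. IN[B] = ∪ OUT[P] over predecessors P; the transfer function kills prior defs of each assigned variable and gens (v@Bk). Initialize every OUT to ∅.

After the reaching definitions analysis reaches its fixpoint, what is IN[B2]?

Answer: {a@B4, b@B3, c@B1, d@B2, e@B2, f@B0, f@B3}

Trace:
Fixpoint table:
  B0: | IN={a@B4, b@B3, c@B1, d@B2, e@B2, f@B0, f@B3} | OUT={a@B4, b@B3, c@B1, d@B2, e@B2, f@B0}
  B1: | IN={a@B4, b@B3, c@B1, d@B2, e@B2, f@B0} | OUT={a@B4, b@B3, c@B1, d@B2, e@B2, f@B0}
  B2: | IN={a@B4, b@B3, c@B1, d@B2, e@B2, f@B0, f@B3} | OUT={a@B4, b@B3, c@B1, d@B2, e@B2, f@B0, f@B3}
  B3: | IN={a@B4, b@B3, c@B1, d@B2, e@B2, f@B0, f@B3} | OUT={a@B4, b@B3, c@B1, d@B2, e@B2, f@B3}
  B4: | IN={a@B4, b@B3, c@B1, d@B2, e@B2, f@B3} | OUT={a@B4, b@B3, c@B1, d@B2, e@B2, f@B3}
  B5: | IN={a@B4, b@B3, c@B1, d@B2, e@B2, f@B3} | OUT={a@B4, b@B3, c@B1, d@B2, e@B2, f@B3}
  B6: | IN={a@B4, b@B3, c@B1, d@B2, e@B2, f@B3} | OUT={a@B4, b@B6, c@B1, d@B2, e@B2, f@B3}
  B7: | IN={a@B4, b@B3, b@B6, c@B1, d@B2, e@B2, f@B0, f@B3} | OUT={a@B4, b@B3, b@B6, c@B7, d@B2, e@B7, f@B0, f@B3}

Merge at B2: IN[B2] = OUT[B1] ⊔ OUT[B4] = {a@B4, b@B3, c@B1, d@B2, e@B2, f@B0, f@B3}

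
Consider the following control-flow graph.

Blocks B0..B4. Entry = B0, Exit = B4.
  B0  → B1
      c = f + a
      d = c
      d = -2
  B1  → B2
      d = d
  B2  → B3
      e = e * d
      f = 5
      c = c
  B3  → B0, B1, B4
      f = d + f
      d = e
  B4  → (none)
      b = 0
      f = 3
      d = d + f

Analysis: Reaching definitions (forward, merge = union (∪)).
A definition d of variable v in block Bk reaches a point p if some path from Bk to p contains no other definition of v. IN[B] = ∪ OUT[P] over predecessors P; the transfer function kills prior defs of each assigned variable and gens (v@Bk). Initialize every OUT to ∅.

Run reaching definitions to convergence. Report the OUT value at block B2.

Answer: {c@B2, d@B1, e@B2, f@B2}

Trace:
Converged values:
  B0: | IN={c@B2, d@B3, e@B2, f@B3} | OUT={c@B0, d@B0, e@B2, f@B3}
  B1: | IN={c@B0, c@B2, d@B0, d@B3, e@B2, f@B3} | OUT={c@B0, c@B2, d@B1, e@B2, f@B3}
  B2: | IN={c@B0, c@B2, d@B1, e@B2, f@B3} | OUT={c@B2, d@B1, e@B2, f@B2}
  B3: | IN={c@B2, d@B1, e@B2, f@B2} | OUT={c@B2, d@B3, e@B2, f@B3}
  B4: | IN={c@B2, d@B3, e@B2, f@B3} | OUT={b@B4, c@B2, d@B4, e@B2, f@B4}

Merge at B2: IN[B2] = OUT[B1] = {c@B0, c@B2, d@B1, e@B2, f@B3}
Applying B2's transfer function to that IN value gives OUT[B2] (row B2 above).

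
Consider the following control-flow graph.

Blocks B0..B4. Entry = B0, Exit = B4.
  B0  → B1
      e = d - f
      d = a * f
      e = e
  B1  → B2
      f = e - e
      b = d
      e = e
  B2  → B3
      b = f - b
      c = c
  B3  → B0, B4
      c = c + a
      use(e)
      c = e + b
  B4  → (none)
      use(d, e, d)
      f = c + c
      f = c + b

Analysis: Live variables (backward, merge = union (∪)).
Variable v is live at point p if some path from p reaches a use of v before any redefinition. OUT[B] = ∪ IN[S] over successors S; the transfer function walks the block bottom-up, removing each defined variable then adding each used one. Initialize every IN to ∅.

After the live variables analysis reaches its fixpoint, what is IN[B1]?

Converged values:
  B0:  IN={a, c, d, f}  OUT={a, c, d, e}
  B1:  IN={a, c, d, e}  OUT={a, b, c, d, e, f}
  B2:  IN={a, b, c, d, e, f}  OUT={a, b, c, d, e, f}
  B3:  IN={a, b, c, d, e, f}  OUT={a, b, c, d, e, f}
  B4:  IN={b, c, d, e}  OUT={}

Merge at B1: OUT[B1] = IN[B2] = {a, b, c, d, e, f}
Applying B1's transfer function to that OUT value gives IN[B1] (row B1 above).

Answer: {a, c, d, e}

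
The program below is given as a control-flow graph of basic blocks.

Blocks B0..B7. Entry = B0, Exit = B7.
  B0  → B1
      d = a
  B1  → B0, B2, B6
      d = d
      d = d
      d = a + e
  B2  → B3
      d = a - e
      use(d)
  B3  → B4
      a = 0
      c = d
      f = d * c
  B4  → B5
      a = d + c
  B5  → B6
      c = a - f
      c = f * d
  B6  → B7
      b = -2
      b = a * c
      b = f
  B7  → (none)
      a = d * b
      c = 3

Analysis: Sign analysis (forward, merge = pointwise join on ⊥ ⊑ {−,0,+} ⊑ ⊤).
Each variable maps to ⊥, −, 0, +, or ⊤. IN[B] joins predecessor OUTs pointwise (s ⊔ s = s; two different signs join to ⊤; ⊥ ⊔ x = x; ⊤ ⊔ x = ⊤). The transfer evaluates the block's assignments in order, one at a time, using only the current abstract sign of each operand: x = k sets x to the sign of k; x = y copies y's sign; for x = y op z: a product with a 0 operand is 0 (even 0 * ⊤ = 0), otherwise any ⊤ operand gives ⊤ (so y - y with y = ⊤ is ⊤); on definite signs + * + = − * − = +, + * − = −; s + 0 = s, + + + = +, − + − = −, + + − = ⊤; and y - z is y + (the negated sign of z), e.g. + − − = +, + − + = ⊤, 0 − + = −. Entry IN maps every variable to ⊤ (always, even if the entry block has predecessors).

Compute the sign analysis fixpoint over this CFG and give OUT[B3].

Per-block solution:
  B0: | IN=(all ⊤) | OUT=(all ⊤)
  B1: | IN=(all ⊤) | OUT=(all ⊤)
  B2: | IN=(all ⊤) | OUT=(all ⊤)
  B3: | IN=(all ⊤) | OUT={a:0; rest ⊤}
  B4: | IN={a:0; rest ⊤} | OUT=(all ⊤)
  B5: | IN=(all ⊤) | OUT=(all ⊤)
  B6: | IN=(all ⊤) | OUT=(all ⊤)
  B7: | IN=(all ⊤) | OUT={c:+; rest ⊤}

Merge at B3: IN[B3] = OUT[B2] = {a: ⊤, b: ⊤, c: ⊤, d: ⊤, e: ⊤, f: ⊤}
Applying B3's transfer function to that IN value gives OUT[B3] (row B3 above).

Answer: {a: 0, b: ⊤, c: ⊤, d: ⊤, e: ⊤, f: ⊤}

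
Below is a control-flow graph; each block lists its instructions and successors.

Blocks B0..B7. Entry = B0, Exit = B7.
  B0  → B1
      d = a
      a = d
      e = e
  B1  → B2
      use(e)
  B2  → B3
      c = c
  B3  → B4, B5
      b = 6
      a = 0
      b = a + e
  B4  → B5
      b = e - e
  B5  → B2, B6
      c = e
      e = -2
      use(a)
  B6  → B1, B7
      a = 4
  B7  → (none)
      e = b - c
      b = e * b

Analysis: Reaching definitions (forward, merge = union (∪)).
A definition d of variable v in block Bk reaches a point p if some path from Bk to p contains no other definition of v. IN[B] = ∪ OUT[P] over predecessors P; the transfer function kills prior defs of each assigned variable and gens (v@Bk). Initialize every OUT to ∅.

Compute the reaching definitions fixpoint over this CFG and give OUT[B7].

Per-block solution:
  B0:   IN={}   OUT={a@B0, d@B0, e@B0}
  B1:   IN={a@B0, a@B6, b@B3, b@B4, c@B5, d@B0, e@B0, e@B5}   OUT={a@B0, a@B6, b@B3, b@B4, c@B5, d@B0, e@B0, e@B5}
  B2:   IN={a@B0, a@B3, a@B6, b@B3, b@B4, c@B5, d@B0, e@B0, e@B5}   OUT={a@B0, a@B3, a@B6, b@B3, b@B4, c@B2, d@B0, e@B0, e@B5}
  B3:   IN={a@B0, a@B3, a@B6, b@B3, b@B4, c@B2, d@B0, e@B0, e@B5}   OUT={a@B3, b@B3, c@B2, d@B0, e@B0, e@B5}
  B4:   IN={a@B3, b@B3, c@B2, d@B0, e@B0, e@B5}   OUT={a@B3, b@B4, c@B2, d@B0, e@B0, e@B5}
  B5:   IN={a@B3, b@B3, b@B4, c@B2, d@B0, e@B0, e@B5}   OUT={a@B3, b@B3, b@B4, c@B5, d@B0, e@B5}
  B6:   IN={a@B3, b@B3, b@B4, c@B5, d@B0, e@B5}   OUT={a@B6, b@B3, b@B4, c@B5, d@B0, e@B5}
  B7:   IN={a@B6, b@B3, b@B4, c@B5, d@B0, e@B5}   OUT={a@B6, b@B7, c@B5, d@B0, e@B7}

Merge at B7: IN[B7] = OUT[B6] = {a@B6, b@B3, b@B4, c@B5, d@B0, e@B5}
Applying B7's transfer function to that IN value gives OUT[B7] (row B7 above).

Answer: {a@B6, b@B7, c@B5, d@B0, e@B7}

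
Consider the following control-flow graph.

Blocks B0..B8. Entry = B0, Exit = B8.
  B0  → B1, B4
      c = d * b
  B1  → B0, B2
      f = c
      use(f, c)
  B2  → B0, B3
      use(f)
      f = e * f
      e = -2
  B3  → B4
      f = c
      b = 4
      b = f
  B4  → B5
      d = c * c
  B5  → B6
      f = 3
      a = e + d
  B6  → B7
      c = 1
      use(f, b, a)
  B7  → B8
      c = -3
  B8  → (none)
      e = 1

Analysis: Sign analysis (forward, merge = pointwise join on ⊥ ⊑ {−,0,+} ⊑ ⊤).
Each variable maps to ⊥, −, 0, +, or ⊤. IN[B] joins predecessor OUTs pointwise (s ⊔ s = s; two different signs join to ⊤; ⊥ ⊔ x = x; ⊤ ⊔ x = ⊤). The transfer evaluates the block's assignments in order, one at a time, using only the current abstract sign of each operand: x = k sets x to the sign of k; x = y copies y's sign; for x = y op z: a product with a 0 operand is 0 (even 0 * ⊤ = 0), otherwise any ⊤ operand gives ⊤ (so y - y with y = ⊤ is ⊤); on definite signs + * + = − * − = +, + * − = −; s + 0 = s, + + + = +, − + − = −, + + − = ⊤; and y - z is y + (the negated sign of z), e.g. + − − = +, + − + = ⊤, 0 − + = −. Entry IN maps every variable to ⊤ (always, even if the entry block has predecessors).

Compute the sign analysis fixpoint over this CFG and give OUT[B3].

Answer: {a: ⊤, b: ⊤, c: ⊤, d: ⊤, e: -, f: ⊤}

Trace:
Per-block solution:
  B0:  IN=(all ⊤)  OUT=(all ⊤)
  B1:  IN=(all ⊤)  OUT=(all ⊤)
  B2:  IN=(all ⊤)  OUT={e:-; rest ⊤}
  B3:  IN={e:-; rest ⊤}  OUT={e:-; rest ⊤}
  B4:  IN=(all ⊤)  OUT=(all ⊤)
  B5:  IN=(all ⊤)  OUT={f:+; rest ⊤}
  B6:  IN={f:+; rest ⊤}  OUT={c:+, f:+; rest ⊤}
  B7:  IN={c:+, f:+; rest ⊤}  OUT={c:-, f:+; rest ⊤}
  B8:  IN={c:-, f:+; rest ⊤}  OUT={c:-, e:+, f:+; rest ⊤}

Merge at B3: IN[B3] = OUT[B2] = {a: ⊤, b: ⊤, c: ⊤, d: ⊤, e: -, f: ⊤}
Applying B3's transfer function to that IN value gives OUT[B3] (row B3 above).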